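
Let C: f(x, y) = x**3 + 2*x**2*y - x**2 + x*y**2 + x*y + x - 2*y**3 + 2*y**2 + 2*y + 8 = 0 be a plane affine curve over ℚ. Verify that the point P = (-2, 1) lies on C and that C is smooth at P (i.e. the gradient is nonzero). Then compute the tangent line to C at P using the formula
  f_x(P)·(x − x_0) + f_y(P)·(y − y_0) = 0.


Tangent line at P: 11*x + 2*y + 20 = 0.

Step 1: f(-2, 1) = 0, so P lies on C.
Step 2: partial derivatives
  f_x(x, y) = 3*x**2 + 4*x*y - 2*x + y**2 + y + 1, f_y(x, y) = 2*x**2 + 2*x*y + x - 6*y**2 + 4*y + 2.
  f_x(P) = 11, f_y(P) = 2 (gradient nonzero, so P is smooth).
Step 3: tangent line at P: 11·(x − -2) + 2·(y − 1) = 0.
Expanding: 11*x + 2*y + 20 = 0.


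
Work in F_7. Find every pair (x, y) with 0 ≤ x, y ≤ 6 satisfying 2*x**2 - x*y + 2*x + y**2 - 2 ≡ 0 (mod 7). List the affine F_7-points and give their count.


Affine F_7-points: {(0, 3), (0, 4), (1, 4), (4, 1), (4, 3), (6, 1), (6, 5)}; count = 7.

For each of the 49 pairs (x, y) ∈ F_7², evaluate f(x, y) mod 7. Record the zeros.
  x = 0: [0↦5, 1↦6, 2↦2, 3↦0, 4↦0, 5↦2, 6↦6]  zeros at y ∈ {3, 4}
  x = 1: [0↦2, 1↦2, 2↦4, 3↦1, 4↦0, 5↦1, 6↦4]  zeros at y ∈ {4}
  x = 2: [0↦3, 1↦2, 2↦3, 3↦6, 4↦4, 5↦4, 6↦6]  zeros at y ∈ ∅
  x = 3: [0↦1, 1↦6, 2↦6, 3↦1, 4↦5, 5↦4, 6↦5]  zeros at y ∈ ∅
  x = 4: [0↦3, 1↦0, 2↦6, 3↦0, 4↦3, 5↦1, 6↦1]  zeros at y ∈ {1, 3}
  x = 5: [0↦2, 1↦5, 2↦3, 3↦3, 4↦5, 5↦2, 6↦1]  zeros at y ∈ ∅
  x = 6: [0↦5, 1↦0, 2↦4, 3↦3, 4↦4, 5↦0, 6↦5]  zeros at y ∈ {1, 5}
Collecting zeros: affine points = {(0, 3), (0, 4), (1, 4), (4, 1), (4, 3), (6, 1), (6, 5)}.
Total count |C(F_7)_aff| = 7.


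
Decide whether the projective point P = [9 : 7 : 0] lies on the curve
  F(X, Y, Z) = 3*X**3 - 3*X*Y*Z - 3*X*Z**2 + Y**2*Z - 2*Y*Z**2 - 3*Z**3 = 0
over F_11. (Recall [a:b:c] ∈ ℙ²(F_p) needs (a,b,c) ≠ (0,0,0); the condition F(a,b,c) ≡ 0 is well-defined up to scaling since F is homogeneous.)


F(9,7,0) ≡ 9 (mod 11); P is NOT on the curve.

Evaluate F(9, 7, 0) term-by-term (mod 11).
  3*X**3 ↦ 3·729·1·1 = 2187
  -3*X*Y*Z ↦ -3·9·7·0 = 0
  -3*X*Z**2 ↦ -3·9·1·0 = 0
  Y**2*Z ↦ 1·1·49·0 = 0
  -2*Y*Z**2 ↦ -2·1·7·0 = 0
  -3*Z**3 ↦ -3·1·1·0 = 0
Sum: F(9, 7, 0) = (2187) + (0) + (0) + (0) + (0) + (0) = 2187.
Reducing mod 11: 2187 ≡ 9 (mod 11).
Since F(a, b, c) ≡ 9 ≠ 0 (mod 11), P does NOT lie on the curve.


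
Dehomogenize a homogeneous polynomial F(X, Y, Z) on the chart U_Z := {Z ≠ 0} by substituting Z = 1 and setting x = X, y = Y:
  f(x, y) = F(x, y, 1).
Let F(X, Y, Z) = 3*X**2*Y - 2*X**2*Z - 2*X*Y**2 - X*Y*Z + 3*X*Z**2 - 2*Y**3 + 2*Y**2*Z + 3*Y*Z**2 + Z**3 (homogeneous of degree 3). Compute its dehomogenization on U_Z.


f(x, y) = 3*x**2*y - 2*x**2 - 2*x*y**2 - x*y + 3*x - 2*y**3 + 2*y**2 + 3*y + 1

On U_Z we set Z = 1. Each monomial c·X^i·Y^j·Z^k in F becomes c·x^i·y^j·1^k = c·x^i·y^j.
Substituting Z = 1: F(X, Y, 1) = 3*x**2*y - 2*x**2 - 2*x*y**2 - x*y + 3*x - 2*y**3 + 2*y**2 + 3*y + 1.
Note: deg(f) ≤ deg(F) = 3; strict inequality happens when F is divisible by Z (lost terms).


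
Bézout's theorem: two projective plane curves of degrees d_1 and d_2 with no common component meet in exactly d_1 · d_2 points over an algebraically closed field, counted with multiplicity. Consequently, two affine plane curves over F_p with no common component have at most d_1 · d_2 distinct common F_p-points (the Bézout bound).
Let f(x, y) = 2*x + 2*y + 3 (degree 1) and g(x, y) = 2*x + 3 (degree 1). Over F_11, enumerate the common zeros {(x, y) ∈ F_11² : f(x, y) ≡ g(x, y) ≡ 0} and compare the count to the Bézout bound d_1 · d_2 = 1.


Common zeros: {(4, 0)}; count = 1; Bézout bound = 1.

deg(f) = 1, deg(g) = 1, so Bézout bound = 1.
Scan x ∈ F_11. For each x, list the y ∈ F_11 with f(x, y) ≡ 0 and those with g(x, y) ≡ 0 (mod 11); the common zeros in that column are the intersection.
  x = 0: f ≡ 0 at y ∈ {4}; g ≡ 0 at y ∈ ∅; common: ∅.
  x = 1: f ≡ 0 at y ∈ {3}; g ≡ 0 at y ∈ ∅; common: ∅.
  x = 2: f ≡ 0 at y ∈ {2}; g ≡ 0 at y ∈ ∅; common: ∅.
  x = 3: f ≡ 0 at y ∈ {1}; g ≡ 0 at y ∈ ∅; common: ∅.
  x = 4: f ≡ 0 at y ∈ {0}; g ≡ 0 at y ∈ {0, 1, 2, 3, 4, 5, 6, 7, 8, 9, 10}; common: {0}.
  x = 5: f ≡ 0 at y ∈ {10}; g ≡ 0 at y ∈ ∅; common: ∅.
  x = 6: f ≡ 0 at y ∈ {9}; g ≡ 0 at y ∈ ∅; common: ∅.
  x = 7: f ≡ 0 at y ∈ {8}; g ≡ 0 at y ∈ ∅; common: ∅.
  x = 8: f ≡ 0 at y ∈ {7}; g ≡ 0 at y ∈ ∅; common: ∅.
  x = 9: f ≡ 0 at y ∈ {6}; g ≡ 0 at y ∈ ∅; common: ∅.
  x = 10: f ≡ 0 at y ∈ {5}; g ≡ 0 at y ∈ ∅; common: ∅.
Collecting: common zeros = {(4, 0)}, so the count is 1.
Comparison with the Bézout bound: 1 ≤ 1 = deg(f)·deg(g), as expected for curves with no common component (the bound is attained).


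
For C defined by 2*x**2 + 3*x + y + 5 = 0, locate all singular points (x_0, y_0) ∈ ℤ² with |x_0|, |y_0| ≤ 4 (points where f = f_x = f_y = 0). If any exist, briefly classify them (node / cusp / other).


No singular points in the scanned grid; C is smooth there.

Compute partial derivatives:
  f_x = 4*x + 3.
  f_y = 1.
f_y = 1 is a nonzero constant, so f_y never vanishes: no point (x, y) can satisfy f = f_x = f_y = 0. In particular no (x, y) ∈ {−4, ..., 4}² is singular; the curve is smooth.


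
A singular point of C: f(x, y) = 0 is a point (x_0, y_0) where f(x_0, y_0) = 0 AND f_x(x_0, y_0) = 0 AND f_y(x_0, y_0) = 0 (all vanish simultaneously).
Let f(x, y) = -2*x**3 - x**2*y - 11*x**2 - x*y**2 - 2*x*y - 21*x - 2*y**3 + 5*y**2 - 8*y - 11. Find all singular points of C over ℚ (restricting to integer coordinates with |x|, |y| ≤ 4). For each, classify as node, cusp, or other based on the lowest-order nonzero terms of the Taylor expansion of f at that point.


Singular points: {(-2, 1)}; classification: cusp.

Compute partial derivatives:
  f_x = -6*x**2 - 2*x*y - 22*x - y**2 - 2*y - 21.
  f_y = -x**2 - 2*x*y - 2*x - 6*y**2 + 10*y - 8.
Scan x_0 ∈ {−4, ..., 4}. For each x_0, f_y(x_0, y) is a polynomial in y; find its integer roots y ∈ {−4, ..., 4}, then test f_x and f at those candidates.
  x = -4: f_y(-4, y) = -6*y**2 + 18*y - 16; no integer root y with |y| ≤ 4.
  x = -3: f_y(-3, y) = -6*y**2 + 16*y - 11; no integer root y with |y| ≤ 4.
  x = -2: f_y(-2, y) = -6*y**2 + 14*y - 8; vanishes at y ∈ {1}. (-2, 1): f_x = 0, f = 0 — SINGULAR.
  x = -1: f_y(-1, y) = -6*y**2 + 12*y - 7; no integer root y with |y| ≤ 4.
  x = 0: f_y(0, y) = -6*y**2 + 10*y - 8; no integer root y with |y| ≤ 4.
  x = 1: f_y(1, y) = -6*y**2 + 8*y - 11; no integer root y with |y| ≤ 4.
  x = 2: f_y(2, y) = -6*y**2 + 6*y - 16; no integer root y with |y| ≤ 4.
  x = 3: f_y(3, y) = -6*y**2 + 4*y - 23; no integer root y with |y| ≤ 4.
  x = 4: f_y(4, y) = -6*y**2 + 2*y - 32; no integer root y with |y| ≤ 4.
Only singular point on the grid: (-2, 1).
Classify: substitute x = -2 + u, y = 1 + v and expand: f = -2*u**3 - u**2*v - u*v**2 - 2*v**3 + v**2.
No constant or linear terms (consistent with a singular point). Quadratic part: v**2. Cubic part: -2*u**3 - u**2*v - u*v**2 - 2*v**3.
The quadratic part v**2 is a perfect square, so there is a single (double) tangent line v = 0, i.e. y = 1. Restricting the cubic part to that line (v = 0) leaves -2*u**3 ≠ 0, so f is not divisible by v and the branch is v² ≈ 2*u**3 to lowest order — this is a cusp.
Classification: cusp.


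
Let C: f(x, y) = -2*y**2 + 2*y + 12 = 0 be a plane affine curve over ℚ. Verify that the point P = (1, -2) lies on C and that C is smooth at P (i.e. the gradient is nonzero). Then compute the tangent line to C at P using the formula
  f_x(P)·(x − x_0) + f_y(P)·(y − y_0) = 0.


Tangent line at P: 10*y + 20 = 0.

Step 1: f(1, -2) = 0, so P lies on C.
Step 2: partial derivatives
  f_x(x, y) = 0, f_y(x, y) = 2 - 4*y.
  f_x(P) = 0, f_y(P) = 10 (gradient nonzero, so P is smooth).
Step 3: tangent line at P: 0·(x − 1) + 10·(y − -2) = 0.
Expanding: 10*y + 20 = 0.


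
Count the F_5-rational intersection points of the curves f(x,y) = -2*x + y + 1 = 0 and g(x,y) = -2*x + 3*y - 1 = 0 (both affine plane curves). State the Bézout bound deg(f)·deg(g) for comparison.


Common zeros: {(1, 1)}; count = 1; Bézout bound = 1.

deg(f) = 1, deg(g) = 1, so Bézout bound = 1.
Scan x ∈ F_5. For each x, list the y ∈ F_5 with f(x, y) ≡ 0 and those with g(x, y) ≡ 0 (mod 5); the common zeros in that column are the intersection.
  x = 0: f ≡ 0 at y ∈ {4}; g ≡ 0 at y ∈ {2}; common: ∅.
  x = 1: f ≡ 0 at y ∈ {1}; g ≡ 0 at y ∈ {1}; common: {1}.
  x = 2: f ≡ 0 at y ∈ {3}; g ≡ 0 at y ∈ {0}; common: ∅.
  x = 3: f ≡ 0 at y ∈ {0}; g ≡ 0 at y ∈ {4}; common: ∅.
  x = 4: f ≡ 0 at y ∈ {2}; g ≡ 0 at y ∈ {3}; common: ∅.
Collecting: common zeros = {(1, 1)}, so the count is 1.
Comparison with the Bézout bound: 1 ≤ 1 = deg(f)·deg(g), as expected for curves with no common component (the bound is attained).


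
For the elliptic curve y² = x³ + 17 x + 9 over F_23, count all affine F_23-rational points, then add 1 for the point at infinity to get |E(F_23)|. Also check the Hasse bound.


Affine points = {(0, 3), (0, 20), (1, 2), (1, 21), (3, 8), (3, 15), (4, 7), (4, 16), (5, 9), (5, 14), (8, 6), (8, 17), (10, 11), (10, 12), (11, 3), (11, 20), (12, 3), (12, 20), (13, 9), (13, 14), (14, 1), (14, 22), (17, 6), (17, 17), (18, 11), (18, 12), (20, 0), (21, 6), (21, 17)}; affine count = 29; |E(F_23)| = 30.

Discriminant check: Δ ∝ 4a³ + 27b² = 4·17³ + 27·9² = 4·4913 + 27·81 ≡ 12 (mod 23). Nonzero ⇒ E is nonsingular.
For each x ∈ F_23, compute rhs = x³ + 17·x + 9 mod 23, then count y ∈ F_23 with y² ≡ rhs.
  x = 0: rhs = 9, matching y values: 3, 20 (2 points).
  x = 1: rhs = 4, matching y values: 2, 21 (2 points).
  x = 2: rhs = 5, matching y values: none (0 points).
  x = 3: rhs = 18, matching y values: 8, 15 (2 points).
  x = 4: rhs = 3, matching y values: 7, 16 (2 points).
  x = 5: rhs = 12, matching y values: 9, 14 (2 points).
  x = 6: rhs = 5, matching y values: none (0 points).
  x = 7: rhs = 11, matching y values: none (0 points).
  x = 8: rhs = 13, matching y values: 6, 17 (2 points).
  x = 9: rhs = 17, matching y values: none (0 points).
  x = 10: rhs = 6, matching y values: 11, 12 (2 points).
  x = 11: rhs = 9, matching y values: 3, 20 (2 points).
  x = 12: rhs = 9, matching y values: 3, 20 (2 points).
  x = 13: rhs = 12, matching y values: 9, 14 (2 points).
  x = 14: rhs = 1, matching y values: 1, 22 (2 points).
  x = 15: rhs = 5, matching y values: none (0 points).
  x = 16: rhs = 7, matching y values: none (0 points).
  x = 17: rhs = 13, matching y values: 6, 17 (2 points).
  x = 18: rhs = 6, matching y values: 11, 12 (2 points).
  x = 19: rhs = 15, matching y values: none (0 points).
  x = 20: rhs = 0, matching y values: 0 (1 points).
  x = 21: rhs = 13, matching y values: 6, 17 (2 points).
  x = 22: rhs = 14, matching y values: none (0 points).
Total affine count: 29.
Full point count |E(F_23)| = 29 + 1 = 30.
Hasse bound: |30 − (23+1)| = |6| = 6 ≤ 2√23 ≈ 9.5917 ✓.


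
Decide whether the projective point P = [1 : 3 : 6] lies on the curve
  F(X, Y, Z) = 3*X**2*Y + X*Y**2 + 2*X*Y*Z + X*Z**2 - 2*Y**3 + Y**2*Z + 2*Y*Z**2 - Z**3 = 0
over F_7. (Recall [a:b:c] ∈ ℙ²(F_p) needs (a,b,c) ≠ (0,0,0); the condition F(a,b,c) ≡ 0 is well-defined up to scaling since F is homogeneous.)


F(1,3,6) ≡ 6 (mod 7); P is NOT on the curve.

Evaluate F(1, 3, 6) term-by-term (mod 7).
  3*X**2*Y ↦ 3·1·3·1 = 9
  X*Y**2 ↦ 1·1·9·1 = 9
  2*X*Y*Z ↦ 2·1·3·6 = 36
  X*Z**2 ↦ 1·1·1·36 = 36
  -2*Y**3 ↦ -2·1·27·1 = -54
  Y**2*Z ↦ 1·1·9·6 = 54
  2*Y*Z**2 ↦ 2·1·3·36 = 216
  -Z**3 ↦ -1·1·1·216 = -216
Sum: F(1, 3, 6) = (9) + (9) + (36) + (36) + (-54) + (54) + (216) + (-216) = 90.
Reducing mod 7: 90 ≡ 6 (mod 7).
Since F(a, b, c) ≡ 6 ≠ 0 (mod 7), P does NOT lie on the curve.


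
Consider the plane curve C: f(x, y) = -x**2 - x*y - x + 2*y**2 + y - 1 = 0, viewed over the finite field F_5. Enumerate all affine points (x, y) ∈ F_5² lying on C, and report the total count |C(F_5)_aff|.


Affine F_5-points: {(0, 3), (0, 4), (1, 2), (1, 3)}; count = 4.

For each of the 25 pairs (x, y) ∈ F_5², evaluate f(x, y) mod 5. Record the zeros.
  x = 0: [0↦4, 1↦2, 2↦4, 3↦0, 4↦0]  zeros at y ∈ {3, 4}
  x = 1: [0↦2, 1↦4, 2↦0, 3↦0, 4↦4]  zeros at y ∈ {2, 3}
  x = 2: [0↦3, 1↦4, 2↦4, 3↦3, 4↦1]  zeros at y ∈ ∅
  x = 3: [0↦2, 1↦2, 2↦1, 3↦4, 4↦1]  zeros at y ∈ ∅
  x = 4: [0↦4, 1↦3, 2↦1, 3↦3, 4↦4]  zeros at y ∈ ∅
Collecting zeros: affine points = {(0, 3), (0, 4), (1, 2), (1, 3)}.
Total count |C(F_5)_aff| = 4.


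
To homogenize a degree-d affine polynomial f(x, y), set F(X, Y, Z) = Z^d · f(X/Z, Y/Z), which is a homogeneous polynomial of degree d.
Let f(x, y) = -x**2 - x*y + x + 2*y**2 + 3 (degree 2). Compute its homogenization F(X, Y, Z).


F(X, Y, Z) = -X**2 - X*Y + X*Z + 2*Y**2 + 3*Z**2

deg(f) = 2.
Substitute x = X/Z, y = Y/Z into f, then multiply by Z^2.
  monomial -1·x^2·y^0 ↦ -1·X^2·Y^0·Z^0.
  monomial -1·x^1·y^1 ↦ -1·X^1·Y^1·Z^0.
  monomial 1·x^1·y^0 ↦ 1·X^1·Y^0·Z^1.
  monomial 2·x^0·y^2 ↦ 2·X^0·Y^2·Z^0.
  monomial 3·x^0·y^0 ↦ 3·X^0·Y^0·Z^2.
Collecting: F(X, Y, Z) = -X**2 - X*Y + X*Z + 2*Y**2 + 3*Z**2.


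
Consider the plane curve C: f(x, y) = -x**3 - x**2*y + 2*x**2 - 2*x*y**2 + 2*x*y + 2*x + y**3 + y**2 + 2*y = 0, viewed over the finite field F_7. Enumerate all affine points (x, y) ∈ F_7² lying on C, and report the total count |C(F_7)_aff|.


Affine F_7-points: {(0, 0), (0, 3), (1, 4), (2, 4), (4, 2), (5, 2), (6, 5)}; count = 7.

For each of the 49 pairs (x, y) ∈ F_7², evaluate f(x, y) mod 7. Record the zeros.
  x = 0: [0↦0, 1↦4, 2↦2, 3↦0, 4↦4, 5↦6, 6↦5]  zeros at y ∈ {0, 3}
  x = 1: [0↦3, 1↦6, 2↦6, 3↦2, 4↦0, 5↦6, 6↦5]  zeros at y ∈ {4}
  x = 2: [0↦4, 1↦4, 2↦4, 3↦3, 4↦0, 5↦1, 6↦5]  zeros at y ∈ {4}
  x = 3: [0↦4, 1↦6, 2↦4, 3↦4, 4↦5, 5↦6, 6↦6]  zeros at y ∈ ∅
  x = 4: [0↦4, 1↦6, 2↦0, 3↦6, 4↦2, 5↦1, 6↦2]  zeros at y ∈ {2}
  x = 5: [0↦5, 1↦5, 2↦0, 3↦3, 4↦6, 5↦1, 6↦1]  zeros at y ∈ {2}
  x = 6: [0↦1, 1↦4, 2↦5, 3↦3, 4↦4, 5↦0, 6↦4]  zeros at y ∈ {5}
Collecting zeros: affine points = {(0, 0), (0, 3), (1, 4), (2, 4), (4, 2), (5, 2), (6, 5)}.
Total count |C(F_7)_aff| = 7.


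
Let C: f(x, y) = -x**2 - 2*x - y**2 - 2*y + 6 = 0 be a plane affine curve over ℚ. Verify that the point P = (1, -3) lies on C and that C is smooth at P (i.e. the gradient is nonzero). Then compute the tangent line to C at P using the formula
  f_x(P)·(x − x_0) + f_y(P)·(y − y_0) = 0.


Tangent line at P: -4*x + 4*y + 16 = 0.

Step 1: f(1, -3) = 0, so P lies on C.
Step 2: partial derivatives
  f_x(x, y) = -2*x - 2, f_y(x, y) = -2*y - 2.
  f_x(P) = -4, f_y(P) = 4 (gradient nonzero, so P is smooth).
Step 3: tangent line at P: -4·(x − 1) + 4·(y − -3) = 0.
Expanding: -4*x + 4*y + 16 = 0.


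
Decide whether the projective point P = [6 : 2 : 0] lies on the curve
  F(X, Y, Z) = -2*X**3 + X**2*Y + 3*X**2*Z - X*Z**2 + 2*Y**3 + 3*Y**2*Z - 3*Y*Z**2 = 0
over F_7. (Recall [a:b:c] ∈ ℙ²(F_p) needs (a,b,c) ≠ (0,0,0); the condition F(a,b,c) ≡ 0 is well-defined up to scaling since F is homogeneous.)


F(6,2,0) ≡ 6 (mod 7); P is NOT on the curve.

Evaluate F(6, 2, 0) term-by-term (mod 7).
  -2*X**3 ↦ -2·216·1·1 = -432
  X**2*Y ↦ 1·36·2·1 = 72
  3*X**2*Z ↦ 3·36·1·0 = 0
  -X*Z**2 ↦ -1·6·1·0 = 0
  2*Y**3 ↦ 2·1·8·1 = 16
  3*Y**2*Z ↦ 3·1·4·0 = 0
  -3*Y*Z**2 ↦ -3·1·2·0 = 0
Sum: F(6, 2, 0) = (-432) + (72) + (0) + (0) + (16) + (0) + (0) = -344.
Reducing mod 7: -344 ≡ 6 (mod 7).
Since F(a, b, c) ≡ 6 ≠ 0 (mod 7), P does NOT lie on the curve.


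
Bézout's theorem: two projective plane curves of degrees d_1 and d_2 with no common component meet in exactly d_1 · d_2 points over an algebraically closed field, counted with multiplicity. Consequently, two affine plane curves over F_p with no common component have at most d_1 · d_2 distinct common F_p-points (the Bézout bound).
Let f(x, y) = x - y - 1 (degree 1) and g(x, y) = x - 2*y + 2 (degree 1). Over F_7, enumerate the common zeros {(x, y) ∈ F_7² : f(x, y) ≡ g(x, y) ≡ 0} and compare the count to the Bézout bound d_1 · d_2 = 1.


Common zeros: {(4, 3)}; count = 1; Bézout bound = 1.

deg(f) = 1, deg(g) = 1, so Bézout bound = 1.
Scan x ∈ F_7. For each x, list the y ∈ F_7 with f(x, y) ≡ 0 and those with g(x, y) ≡ 0 (mod 7); the common zeros in that column are the intersection.
  x = 0: f ≡ 0 at y ∈ {6}; g ≡ 0 at y ∈ {1}; common: ∅.
  x = 1: f ≡ 0 at y ∈ {0}; g ≡ 0 at y ∈ {5}; common: ∅.
  x = 2: f ≡ 0 at y ∈ {1}; g ≡ 0 at y ∈ {2}; common: ∅.
  x = 3: f ≡ 0 at y ∈ {2}; g ≡ 0 at y ∈ {6}; common: ∅.
  x = 4: f ≡ 0 at y ∈ {3}; g ≡ 0 at y ∈ {3}; common: {3}.
  x = 5: f ≡ 0 at y ∈ {4}; g ≡ 0 at y ∈ {0}; common: ∅.
  x = 6: f ≡ 0 at y ∈ {5}; g ≡ 0 at y ∈ {4}; common: ∅.
Collecting: common zeros = {(4, 3)}, so the count is 1.
Comparison with the Bézout bound: 1 ≤ 1 = deg(f)·deg(g), as expected for curves with no common component (the bound is attained).


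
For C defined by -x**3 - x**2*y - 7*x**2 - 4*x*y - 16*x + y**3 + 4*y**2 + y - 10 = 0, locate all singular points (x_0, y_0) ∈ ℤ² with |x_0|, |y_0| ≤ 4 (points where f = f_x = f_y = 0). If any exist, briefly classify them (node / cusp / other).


Singular points: {(-2, -1)}; classification: cusp.

Compute partial derivatives:
  f_x = -3*x**2 - 2*x*y - 14*x - 4*y - 16.
  f_y = -x**2 - 4*x + 3*y**2 + 8*y + 1.
Scan x_0 ∈ {−4, ..., 4}. For each x_0, f_y(x_0, y) is a polynomial in y; find its integer roots y ∈ {−4, ..., 4}, then test f_x and f at those candidates.
  x = -4: f_y(-4, y) = 3*y**2 + 8*y + 1; no integer root y with |y| ≤ 4.
  x = -3: f_y(-3, y) = 3*y**2 + 8*y + 4; vanishes at y ∈ {-2}. (-3, -2): f_x = -5 ≠ 0.
  x = -2: f_y(-2, y) = 3*y**2 + 8*y + 5; vanishes at y ∈ {-1}. (-2, -1): f_x = 0, f = 0 — SINGULAR.
  x = -1: f_y(-1, y) = 3*y**2 + 8*y + 4; vanishes at y ∈ {-2}. (-1, -2): f_x = -1 ≠ 0.
  x = 0: f_y(0, y) = 3*y**2 + 8*y + 1; no integer root y with |y| ≤ 4.
  x = 1: f_y(1, y) = 3*y**2 + 8*y - 4; no integer root y with |y| ≤ 4.
  x = 2: f_y(2, y) = 3*y**2 + 8*y - 11; vanishes at y ∈ {1}. (2, 1): f_x = -64 ≠ 0.
  x = 3: f_y(3, y) = 3*y**2 + 8*y - 20; no integer root y with |y| ≤ 4.
  x = 4: f_y(4, y) = 3*y**2 + 8*y - 31; no integer root y with |y| ≤ 4.
Only singular point on the grid: (-2, -1).
Classify: substitute x = -2 + u, y = -1 + v and expand: f = -u**3 - u**2*v + v**3 + v**2.
No constant or linear terms (consistent with a singular point). Quadratic part: v**2. Cubic part: -u**3 - u**2*v + v**3.
The quadratic part v**2 is a perfect square, so there is a single (double) tangent line v = 0, i.e. y = -1. Restricting the cubic part to that line (v = 0) leaves -u**3 ≠ 0, so f is not divisible by v and the branch is v² ≈ u**3 to lowest order — this is a cusp.
Classification: cusp.


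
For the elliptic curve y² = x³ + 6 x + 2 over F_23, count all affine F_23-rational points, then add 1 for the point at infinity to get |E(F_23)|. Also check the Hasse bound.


Affine points = {(0, 5), (0, 18), (1, 3), (1, 20), (3, 1), (3, 22), (6, 1), (6, 22), (9, 7), (9, 16), (10, 2), (10, 21), (12, 10), (12, 13), (13, 0), (14, 1), (14, 22), (16, 10), (16, 13), (17, 7), (17, 16), (18, 10), (18, 13), (19, 11), (19, 12), (20, 7), (20, 16), (22, 8), (22, 15)}; affine count = 29; |E(F_23)| = 30.

Discriminant check: Δ ∝ 4a³ + 27b² = 4·6³ + 27·2² = 4·216 + 27·4 ≡ 6 (mod 23). Nonzero ⇒ E is nonsingular.
For each x ∈ F_23, compute rhs = x³ + 6·x + 2 mod 23, then count y ∈ F_23 with y² ≡ rhs.
  x = 0: rhs = 2, matching y values: 5, 18 (2 points).
  x = 1: rhs = 9, matching y values: 3, 20 (2 points).
  x = 2: rhs = 22, matching y values: none (0 points).
  x = 3: rhs = 1, matching y values: 1, 22 (2 points).
  x = 4: rhs = 21, matching y values: none (0 points).
  x = 5: rhs = 19, matching y values: none (0 points).
  x = 6: rhs = 1, matching y values: 1, 22 (2 points).
  x = 7: rhs = 19, matching y values: none (0 points).
  x = 8: rhs = 10, matching y values: none (0 points).
  x = 9: rhs = 3, matching y values: 7, 16 (2 points).
  x = 10: rhs = 4, matching y values: 2, 21 (2 points).
  x = 11: rhs = 19, matching y values: none (0 points).
  x = 12: rhs = 8, matching y values: 10, 13 (2 points).
  x = 13: rhs = 0, matching y values: 0 (1 points).
  x = 14: rhs = 1, matching y values: 1, 22 (2 points).
  x = 15: rhs = 17, matching y values: none (0 points).
  x = 16: rhs = 8, matching y values: 10, 13 (2 points).
  x = 17: rhs = 3, matching y values: 7, 16 (2 points).
  x = 18: rhs = 8, matching y values: 10, 13 (2 points).
  x = 19: rhs = 6, matching y values: 11, 12 (2 points).
  x = 20: rhs = 3, matching y values: 7, 16 (2 points).
  x = 21: rhs = 5, matching y values: none (0 points).
  x = 22: rhs = 18, matching y values: 8, 15 (2 points).
Total affine count: 29.
Full point count |E(F_23)| = 29 + 1 = 30.
Hasse bound: |30 − (23+1)| = |6| = 6 ≤ 2√23 ≈ 9.5917 ✓.


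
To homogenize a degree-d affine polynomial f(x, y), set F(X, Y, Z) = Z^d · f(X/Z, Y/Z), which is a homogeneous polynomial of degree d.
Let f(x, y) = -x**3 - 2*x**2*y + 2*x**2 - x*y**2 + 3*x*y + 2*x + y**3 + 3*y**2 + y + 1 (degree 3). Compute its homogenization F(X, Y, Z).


F(X, Y, Z) = -X**3 - 2*X**2*Y + 2*X**2*Z - X*Y**2 + 3*X*Y*Z + 2*X*Z**2 + Y**3 + 3*Y**2*Z + Y*Z**2 + Z**3

deg(f) = 3.
Substitute x = X/Z, y = Y/Z into f, then multiply by Z^3.
  monomial -1·x^3·y^0 ↦ -1·X^3·Y^0·Z^0.
  monomial -2·x^2·y^1 ↦ -2·X^2·Y^1·Z^0.
  monomial 2·x^2·y^0 ↦ 2·X^2·Y^0·Z^1.
  monomial -1·x^1·y^2 ↦ -1·X^1·Y^2·Z^0.
  monomial 3·x^1·y^1 ↦ 3·X^1·Y^1·Z^1.
  monomial 2·x^1·y^0 ↦ 2·X^1·Y^0·Z^2.
  monomial 1·x^0·y^3 ↦ 1·X^0·Y^3·Z^0.
  monomial 3·x^0·y^2 ↦ 3·X^0·Y^2·Z^1.
  monomial 1·x^0·y^1 ↦ 1·X^0·Y^1·Z^2.
  monomial 1·x^0·y^0 ↦ 1·X^0·Y^0·Z^3.
Collecting: F(X, Y, Z) = -X**3 - 2*X**2*Y + 2*X**2*Z - X*Y**2 + 3*X*Y*Z + 2*X*Z**2 + Y**3 + 3*Y**2*Z + Y*Z**2 + Z**3.


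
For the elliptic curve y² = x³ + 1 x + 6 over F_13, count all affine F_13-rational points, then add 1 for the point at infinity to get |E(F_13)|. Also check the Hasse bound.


Affine points = {(2, 4), (2, 9), (3, 6), (3, 7), (4, 3), (4, 10), (9, 4), (9, 9), (11, 3), (11, 10), (12, 2), (12, 11)}; affine count = 12; |E(F_13)| = 13.

Discriminant check: Δ ∝ 4a³ + 27b² = 4·1³ + 27·6² = 4·1 + 27·36 ≡ 1 (mod 13). Nonzero ⇒ E is nonsingular.
For each x ∈ F_13, compute rhs = x³ + 1·x + 6 mod 13, then count y ∈ F_13 with y² ≡ rhs.
  x = 0: rhs = 6, matching y values: none (0 points).
  x = 1: rhs = 8, matching y values: none (0 points).
  x = 2: rhs = 3, matching y values: 4, 9 (2 points).
  x = 3: rhs = 10, matching y values: 6, 7 (2 points).
  x = 4: rhs = 9, matching y values: 3, 10 (2 points).
  x = 5: rhs = 6, matching y values: none (0 points).
  x = 6: rhs = 7, matching y values: none (0 points).
  x = 7: rhs = 5, matching y values: none (0 points).
  x = 8: rhs = 6, matching y values: none (0 points).
  x = 9: rhs = 3, matching y values: 4, 9 (2 points).
  x = 10: rhs = 2, matching y values: none (0 points).
  x = 11: rhs = 9, matching y values: 3, 10 (2 points).
  x = 12: rhs = 4, matching y values: 2, 11 (2 points).
Total affine count: 12.
Full point count |E(F_13)| = 12 + 1 = 13.
Hasse bound: |13 − (13+1)| = |-1| = 1 ≤ 2√13 ≈ 7.2111 ✓.


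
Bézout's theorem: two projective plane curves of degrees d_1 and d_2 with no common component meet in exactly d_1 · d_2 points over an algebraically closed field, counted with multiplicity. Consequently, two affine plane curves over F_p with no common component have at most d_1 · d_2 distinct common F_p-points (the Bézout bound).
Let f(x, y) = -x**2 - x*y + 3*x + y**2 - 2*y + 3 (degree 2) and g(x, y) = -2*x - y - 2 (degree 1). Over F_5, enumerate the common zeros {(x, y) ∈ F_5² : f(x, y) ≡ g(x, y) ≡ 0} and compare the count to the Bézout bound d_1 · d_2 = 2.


Common zeros: {(2, 4)}; count = 1; Bézout bound = 2.

deg(f) = 2, deg(g) = 1, so Bézout bound = 2.
Scan x ∈ F_5. For each x, list the y ∈ F_5 with f(x, y) ≡ 0 and those with g(x, y) ≡ 0 (mod 5); the common zeros in that column are the intersection.
  x = 0: f ≡ 0 at y ∈ ∅; g ≡ 0 at y ∈ {3}; common: ∅.
  x = 1: f ≡ 0 at y ∈ {0, 3}; g ≡ 0 at y ∈ {1}; common: ∅.
  x = 2: f ≡ 0 at y ∈ {0, 4}; g ≡ 0 at y ∈ {4}; common: {4}.
  x = 3: f ≡ 0 at y ∈ ∅; g ≡ 0 at y ∈ {2}; common: ∅.
  x = 4: f ≡ 0 at y ∈ {3}; g ≡ 0 at y ∈ {0}; common: ∅.
Collecting: common zeros = {(2, 4)}, so the count is 1.
Comparison with the Bézout bound: 1 ≤ 2 = deg(f)·deg(g), as expected for curves with no common component (the affine F_5-count falls short of the bound because intersections may lie at infinity, over extension fields, or carry multiplicity).


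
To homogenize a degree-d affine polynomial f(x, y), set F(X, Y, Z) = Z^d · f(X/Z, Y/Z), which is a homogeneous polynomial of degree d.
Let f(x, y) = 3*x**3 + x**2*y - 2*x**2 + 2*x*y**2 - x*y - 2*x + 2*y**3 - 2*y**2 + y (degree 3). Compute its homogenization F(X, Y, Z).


F(X, Y, Z) = 3*X**3 + X**2*Y - 2*X**2*Z + 2*X*Y**2 - X*Y*Z - 2*X*Z**2 + 2*Y**3 - 2*Y**2*Z + Y*Z**2

deg(f) = 3.
Substitute x = X/Z, y = Y/Z into f, then multiply by Z^3.
  monomial 3·x^3·y^0 ↦ 3·X^3·Y^0·Z^0.
  monomial 1·x^2·y^1 ↦ 1·X^2·Y^1·Z^0.
  monomial -2·x^2·y^0 ↦ -2·X^2·Y^0·Z^1.
  monomial 2·x^1·y^2 ↦ 2·X^1·Y^2·Z^0.
  monomial -1·x^1·y^1 ↦ -1·X^1·Y^1·Z^1.
  monomial -2·x^1·y^0 ↦ -2·X^1·Y^0·Z^2.
  monomial 2·x^0·y^3 ↦ 2·X^0·Y^3·Z^0.
  monomial -2·x^0·y^2 ↦ -2·X^0·Y^2·Z^1.
  monomial 1·x^0·y^1 ↦ 1·X^0·Y^1·Z^2.
Collecting: F(X, Y, Z) = 3*X**3 + X**2*Y - 2*X**2*Z + 2*X*Y**2 - X*Y*Z - 2*X*Z**2 + 2*Y**3 - 2*Y**2*Z + Y*Z**2.


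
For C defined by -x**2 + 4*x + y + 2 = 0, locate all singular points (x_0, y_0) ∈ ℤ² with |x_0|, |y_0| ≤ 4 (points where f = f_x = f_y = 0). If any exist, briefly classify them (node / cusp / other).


No singular points in the scanned grid; C is smooth there.

Compute partial derivatives:
  f_x = 4 - 2*x.
  f_y = 1.
f_y = 1 is a nonzero constant, so f_y never vanishes: no point (x, y) can satisfy f = f_x = f_y = 0. In particular no (x, y) ∈ {−4, ..., 4}² is singular; the curve is smooth.


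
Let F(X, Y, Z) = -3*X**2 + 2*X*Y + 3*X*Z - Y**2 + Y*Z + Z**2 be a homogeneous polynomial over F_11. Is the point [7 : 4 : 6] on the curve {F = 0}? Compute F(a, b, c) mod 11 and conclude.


F(7,4,6) ≡ 2 (mod 11); P is NOT on the curve.

Evaluate F(7, 4, 6) term-by-term (mod 11).
  -3*X**2 ↦ -3·49·1·1 = -147
  2*X*Y ↦ 2·7·4·1 = 56
  3*X*Z ↦ 3·7·1·6 = 126
  -Y**2 ↦ -1·1·16·1 = -16
  Y*Z ↦ 1·1·4·6 = 24
  Z**2 ↦ 1·1·1·36 = 36
Sum: F(7, 4, 6) = (-147) + (56) + (126) + (-16) + (24) + (36) = 79.
Reducing mod 11: 79 ≡ 2 (mod 11).
Since F(a, b, c) ≡ 2 ≠ 0 (mod 11), P does NOT lie on the curve.


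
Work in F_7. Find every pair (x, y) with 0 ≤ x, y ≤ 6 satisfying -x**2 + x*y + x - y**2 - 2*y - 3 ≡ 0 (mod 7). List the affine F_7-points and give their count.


Affine F_7-points: {(2, 3), (2, 4), (3, 4), (4, 1), (5, 1), (5, 2)}; count = 6.

For each of the 49 pairs (x, y) ∈ F_7², evaluate f(x, y) mod 7. Record the zeros.
  x = 0: [0↦4, 1↦1, 2↦3, 3↦3, 4↦1, 5↦4, 6↦5]  zeros at y ∈ ∅
  x = 1: [0↦4, 1↦2, 2↦5, 3↦6, 4↦5, 5↦2, 6↦4]  zeros at y ∈ ∅
  x = 2: [0↦2, 1↦1, 2↦5, 3↦0, 4↦0, 5↦5, 6↦1]  zeros at y ∈ {3, 4}
  x = 3: [0↦5, 1↦5, 2↦3, 3↦6, 4↦0, 5↦6, 6↦3]  zeros at y ∈ {4}
  x = 4: [0↦6, 1↦0, 2↦6, 3↦3, 4↦5, 5↦5, 6↦3]  zeros at y ∈ {1}
  x = 5: [0↦5, 1↦0, 2↦0, 3↦5, 4↦1, 5↦2, 6↦1]  zeros at y ∈ {1, 2}
  x = 6: [0↦2, 1↦5, 2↦6, 3↦5, 4↦2, 5↦4, 6↦4]  zeros at y ∈ ∅
Collecting zeros: affine points = {(2, 3), (2, 4), (3, 4), (4, 1), (5, 1), (5, 2)}.
Total count |C(F_7)_aff| = 6.


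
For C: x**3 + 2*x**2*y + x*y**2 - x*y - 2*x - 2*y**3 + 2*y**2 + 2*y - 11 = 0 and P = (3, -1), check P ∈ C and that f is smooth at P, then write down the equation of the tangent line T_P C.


Tangent line at P: 15*x + y - 44 = 0.

Step 1: f(3, -1) = 0, so P lies on C.
Step 2: partial derivatives
  f_x(x, y) = 3*x**2 + 4*x*y + y**2 - y - 2, f_y(x, y) = 2*x**2 + 2*x*y - x - 6*y**2 + 4*y + 2.
  f_x(P) = 15, f_y(P) = 1 (gradient nonzero, so P is smooth).
Step 3: tangent line at P: 15·(x − 3) + 1·(y − -1) = 0.
Expanding: 15*x + y - 44 = 0.


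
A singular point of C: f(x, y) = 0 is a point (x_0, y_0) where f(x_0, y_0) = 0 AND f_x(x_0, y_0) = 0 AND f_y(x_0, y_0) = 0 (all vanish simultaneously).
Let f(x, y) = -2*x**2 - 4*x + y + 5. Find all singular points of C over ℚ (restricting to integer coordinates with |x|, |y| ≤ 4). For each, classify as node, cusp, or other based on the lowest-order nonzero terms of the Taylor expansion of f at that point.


No singular points in the scanned grid; C is smooth there.

Compute partial derivatives:
  f_x = -4*x - 4.
  f_y = 1.
f_y = 1 is a nonzero constant, so f_y never vanishes: no point (x, y) can satisfy f = f_x = f_y = 0. In particular no (x, y) ∈ {−4, ..., 4}² is singular; the curve is smooth.


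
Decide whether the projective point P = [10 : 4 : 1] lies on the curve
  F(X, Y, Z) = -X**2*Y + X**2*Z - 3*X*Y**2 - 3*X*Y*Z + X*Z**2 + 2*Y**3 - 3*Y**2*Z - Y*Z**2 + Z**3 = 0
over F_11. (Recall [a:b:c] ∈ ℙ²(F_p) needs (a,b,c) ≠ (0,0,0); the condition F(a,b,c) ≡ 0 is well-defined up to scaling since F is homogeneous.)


F(10,4,1) ≡ 1 (mod 11); P is NOT on the curve.

Evaluate F(10, 4, 1) term-by-term (mod 11).
  -X**2*Y ↦ -1·100·4·1 = -400
  X**2*Z ↦ 1·100·1·1 = 100
  -3*X*Y**2 ↦ -3·10·16·1 = -480
  -3*X*Y*Z ↦ -3·10·4·1 = -120
  X*Z**2 ↦ 1·10·1·1 = 10
  2*Y**3 ↦ 2·1·64·1 = 128
  -3*Y**2*Z ↦ -3·1·16·1 = -48
  -Y*Z**2 ↦ -1·1·4·1 = -4
  Z**3 ↦ 1·1·1·1 = 1
Sum: F(10, 4, 1) = (-400) + (100) + (-480) + (-120) + (10) + (128) + (-48) + (-4) + (1) = -813.
Reducing mod 11: -813 ≡ 1 (mod 11).
Since F(a, b, c) ≡ 1 ≠ 0 (mod 11), P does NOT lie on the curve.


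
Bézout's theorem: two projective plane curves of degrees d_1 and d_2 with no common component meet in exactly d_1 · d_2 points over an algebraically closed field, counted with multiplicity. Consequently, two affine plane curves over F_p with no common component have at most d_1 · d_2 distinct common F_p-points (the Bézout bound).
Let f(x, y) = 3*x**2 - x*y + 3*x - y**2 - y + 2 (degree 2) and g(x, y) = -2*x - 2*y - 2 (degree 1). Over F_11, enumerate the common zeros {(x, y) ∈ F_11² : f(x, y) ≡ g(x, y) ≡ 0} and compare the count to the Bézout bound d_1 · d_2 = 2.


Common zeros: ∅; count = 0; Bézout bound = 2.

deg(f) = 2, deg(g) = 1, so Bézout bound = 2.
Scan x ∈ F_11. For each x, list the y ∈ F_11 with f(x, y) ≡ 0 and those with g(x, y) ≡ 0 (mod 11); the common zeros in that column are the intersection.
  x = 0: f ≡ 0 at y ∈ {1, 9}; g ≡ 0 at y ∈ {10}; common: ∅.
  x = 1: f ≡ 0 at y ∈ {2, 7}; g ≡ 0 at y ∈ {9}; common: ∅.
  x = 2: f ≡ 0 at y ∈ {9, 10}; g ≡ 0 at y ∈ {8}; common: ∅.
  x = 3: f ≡ 0 at y ∈ {1, 6}; g ≡ 0 at y ∈ {7}; common: ∅.
  x = 4: f ≡ 0 at y ∈ {7, 10}; g ≡ 0 at y ∈ {6}; common: ∅.
  x = 5: f ≡ 0 at y ∈ ∅; g ≡ 0 at y ∈ {5}; common: ∅.
  x = 6: f ≡ 0 at y ∈ {2}; g ≡ 0 at y ∈ {4}; common: ∅.
  x = 7: f ≡ 0 at y ∈ ∅; g ≡ 0 at y ∈ {3}; common: ∅.
  x = 8: f ≡ 0 at y ∈ ∅; g ≡ 0 at y ∈ {2}; common: ∅.
  x = 9: f ≡ 0 at y ∈ {6}; g ≡ 0 at y ∈ {1}; common: ∅.
  x = 10: f ≡ 0 at y ∈ ∅; g ≡ 0 at y ∈ {0}; common: ∅.
Collecting: common zeros = ∅, so the count is 0.
Comparison with the Bézout bound: 0 ≤ 2 = deg(f)·deg(g), as expected for curves with no common component (the affine F_11-count falls short of the bound because intersections may lie at infinity, over extension fields, or carry multiplicity).


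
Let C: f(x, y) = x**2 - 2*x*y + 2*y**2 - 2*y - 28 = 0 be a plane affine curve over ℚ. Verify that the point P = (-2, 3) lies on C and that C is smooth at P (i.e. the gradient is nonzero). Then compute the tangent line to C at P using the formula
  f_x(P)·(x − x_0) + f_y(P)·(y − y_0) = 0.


Tangent line at P: -10*x + 14*y - 62 = 0.

Step 1: f(-2, 3) = 0, so P lies on C.
Step 2: partial derivatives
  f_x(x, y) = 2*x - 2*y, f_y(x, y) = -2*x + 4*y - 2.
  f_x(P) = -10, f_y(P) = 14 (gradient nonzero, so P is smooth).
Step 3: tangent line at P: -10·(x − -2) + 14·(y − 3) = 0.
Expanding: -10*x + 14*y - 62 = 0.


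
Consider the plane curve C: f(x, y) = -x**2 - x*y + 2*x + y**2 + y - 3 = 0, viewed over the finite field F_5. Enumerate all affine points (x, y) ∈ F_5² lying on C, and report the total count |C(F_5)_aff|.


Affine F_5-points: ∅; count = 0.

For each of the 25 pairs (x, y) ∈ F_5², evaluate f(x, y) mod 5. Record the zeros.
  x = 0: [0↦2, 1↦4, 2↦3, 3↦4, 4↦2]  zeros at y ∈ ∅
  x = 1: [0↦3, 1↦4, 2↦2, 3↦2, 4↦4]  zeros at y ∈ ∅
  x = 2: [0↦2, 1↦2, 2↦4, 3↦3, 4↦4]  zeros at y ∈ ∅
  x = 3: [0↦4, 1↦3, 2↦4, 3↦2, 4↦2]  zeros at y ∈ ∅
  x = 4: [0↦4, 1↦2, 2↦2, 3↦4, 4↦3]  zeros at y ∈ ∅
Collecting zeros: affine points = ∅.
Total count |C(F_5)_aff| = 0.


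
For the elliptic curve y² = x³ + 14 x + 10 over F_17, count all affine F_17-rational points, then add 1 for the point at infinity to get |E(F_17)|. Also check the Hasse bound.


Affine points = {(1, 5), (1, 12), (5, 1), (5, 16), (6, 2), (6, 15), (7, 3), (7, 14), (9, 7), (9, 10), (11, 4), (11, 13), (12, 6), (12, 11), (13, 3), (13, 14), (14, 3), (14, 14), (15, 5), (15, 12)}; affine count = 20; |E(F_17)| = 21.

Discriminant check: Δ ∝ 4a³ + 27b² = 4·14³ + 27·10² = 4·2744 + 27·100 ≡ 8 (mod 17). Nonzero ⇒ E is nonsingular.
For each x ∈ F_17, compute rhs = x³ + 14·x + 10 mod 17, then count y ∈ F_17 with y² ≡ rhs.
  x = 0: rhs = 10, matching y values: none (0 points).
  x = 1: rhs = 8, matching y values: 5, 12 (2 points).
  x = 2: rhs = 12, matching y values: none (0 points).
  x = 3: rhs = 11, matching y values: none (0 points).
  x = 4: rhs = 11, matching y values: none (0 points).
  x = 5: rhs = 1, matching y values: 1, 16 (2 points).
  x = 6: rhs = 4, matching y values: 2, 15 (2 points).
  x = 7: rhs = 9, matching y values: 3, 14 (2 points).
  x = 8: rhs = 5, matching y values: none (0 points).
  x = 9: rhs = 15, matching y values: 7, 10 (2 points).
  x = 10: rhs = 11, matching y values: none (0 points).
  x = 11: rhs = 16, matching y values: 4, 13 (2 points).
  x = 12: rhs = 2, matching y values: 6, 11 (2 points).
  x = 13: rhs = 9, matching y values: 3, 14 (2 points).
  x = 14: rhs = 9, matching y values: 3, 14 (2 points).
  x = 15: rhs = 8, matching y values: 5, 12 (2 points).
  x = 16: rhs = 12, matching y values: none (0 points).
Total affine count: 20.
Full point count |E(F_17)| = 20 + 1 = 21.
Hasse bound: |21 − (17+1)| = |3| = 3 ≤ 2√17 ≈ 8.2462 ✓.


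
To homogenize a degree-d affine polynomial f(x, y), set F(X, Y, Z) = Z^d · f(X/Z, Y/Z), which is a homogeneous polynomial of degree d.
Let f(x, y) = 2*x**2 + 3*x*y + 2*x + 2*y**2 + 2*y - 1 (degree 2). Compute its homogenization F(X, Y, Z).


F(X, Y, Z) = 2*X**2 + 3*X*Y + 2*X*Z + 2*Y**2 + 2*Y*Z - Z**2

deg(f) = 2.
Substitute x = X/Z, y = Y/Z into f, then multiply by Z^2.
  monomial 2·x^2·y^0 ↦ 2·X^2·Y^0·Z^0.
  monomial 3·x^1·y^1 ↦ 3·X^1·Y^1·Z^0.
  monomial 2·x^1·y^0 ↦ 2·X^1·Y^0·Z^1.
  monomial 2·x^0·y^2 ↦ 2·X^0·Y^2·Z^0.
  monomial 2·x^0·y^1 ↦ 2·X^0·Y^1·Z^1.
  monomial -1·x^0·y^0 ↦ -1·X^0·Y^0·Z^2.
Collecting: F(X, Y, Z) = 2*X**2 + 3*X*Y + 2*X*Z + 2*Y**2 + 2*Y*Z - Z**2.


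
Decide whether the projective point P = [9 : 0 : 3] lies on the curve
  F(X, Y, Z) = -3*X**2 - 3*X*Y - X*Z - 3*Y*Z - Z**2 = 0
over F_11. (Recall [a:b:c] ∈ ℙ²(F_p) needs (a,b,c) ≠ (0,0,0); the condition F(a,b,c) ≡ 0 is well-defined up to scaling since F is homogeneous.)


F(9,0,3) ≡ 7 (mod 11); P is NOT on the curve.

Evaluate F(9, 0, 3) term-by-term (mod 11).
  -3*X**2 ↦ -3·81·1·1 = -243
  -3*X*Y ↦ -3·9·0·1 = 0
  -X*Z ↦ -1·9·1·3 = -27
  -3*Y*Z ↦ -3·1·0·3 = 0
  -Z**2 ↦ -1·1·1·9 = -9
Sum: F(9, 0, 3) = (-243) + (0) + (-27) + (0) + (-9) = -279.
Reducing mod 11: -279 ≡ 7 (mod 11).
Since F(a, b, c) ≡ 7 ≠ 0 (mod 11), P does NOT lie on the curve.


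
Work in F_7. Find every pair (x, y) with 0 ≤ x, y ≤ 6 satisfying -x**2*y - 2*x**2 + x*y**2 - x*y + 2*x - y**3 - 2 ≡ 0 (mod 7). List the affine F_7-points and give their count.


Affine F_7-points: {(1, 5), (3, 0), (4, 3), (5, 0), (6, 3)}; count = 5.

For each of the 49 pairs (x, y) ∈ F_7², evaluate f(x, y) mod 7. Record the zeros.
  x = 0: [0↦5, 1↦4, 2↦4, 3↦6, 4↦4, 5↦6, 6↦6]  zeros at y ∈ ∅
  x = 1: [0↦5, 1↦3, 2↦4, 3↦2, 4↦5, 5↦0, 6↦2]  zeros at y ∈ {5}
  x = 2: [0↦1, 1↦3, 2↦3, 3↦2, 4↦1, 5↦1, 6↦3]  zeros at y ∈ ∅
  x = 3: [0↦0, 1↦4, 2↦1, 3↦6, 4↦6, 5↦2, 6↦2]  zeros at y ∈ {0}
  x = 4: [0↦2, 1↦6, 2↦5, 3↦0, 4↦6, 5↦3, 6↦6]  zeros at y ∈ {3}
  x = 5: [0↦0, 1↦2, 2↦1, 3↦5, 4↦1, 5↦4, 6↦1]  zeros at y ∈ {0}
  x = 6: [0↦1, 1↦6, 2↦3, 3↦0, 4↦5, 5↦5, 6↦1]  zeros at y ∈ {3}
Collecting zeros: affine points = {(1, 5), (3, 0), (4, 3), (5, 0), (6, 3)}.
Total count |C(F_7)_aff| = 5.


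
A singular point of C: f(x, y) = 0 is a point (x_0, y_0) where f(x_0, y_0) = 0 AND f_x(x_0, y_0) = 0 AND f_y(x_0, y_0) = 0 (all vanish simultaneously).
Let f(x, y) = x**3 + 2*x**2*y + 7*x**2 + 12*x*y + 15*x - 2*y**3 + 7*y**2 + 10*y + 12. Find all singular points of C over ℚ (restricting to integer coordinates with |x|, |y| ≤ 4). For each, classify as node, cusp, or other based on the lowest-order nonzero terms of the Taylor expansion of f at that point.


Singular points: {(-3, 1)}; classification: cusp.

Compute partial derivatives:
  f_x = 3*x**2 + 4*x*y + 14*x + 12*y + 15.
  f_y = 2*x**2 + 12*x - 6*y**2 + 14*y + 10.
Scan x_0 ∈ {−4, ..., 4}. For each x_0, f_y(x_0, y) is a polynomial in y; find its integer roots y ∈ {−4, ..., 4}, then test f_x and f at those candidates.
  x = -4: f_y(-4, y) = -6*y**2 + 14*y - 6; no integer root y with |y| ≤ 4.
  x = -3: f_y(-3, y) = -6*y**2 + 14*y - 8; vanishes at y ∈ {1}. (-3, 1): f_x = 0, f = 0 — SINGULAR.
  x = -2: f_y(-2, y) = -6*y**2 + 14*y - 6; no integer root y with |y| ≤ 4.
  x = -1: f_y(-1, y) = -6*y**2 + 14*y; vanishes at y ∈ {0}. (-1, 0): f_x = 4 ≠ 0.
  x = 0: f_y(0, y) = -6*y**2 + 14*y + 10; no integer root y with |y| ≤ 4.
  x = 1: f_y(1, y) = -6*y**2 + 14*y + 24; no integer root y with |y| ≤ 4.
  x = 2: f_y(2, y) = -6*y**2 + 14*y + 42; no integer root y with |y| ≤ 4.
  x = 3: f_y(3, y) = -6*y**2 + 14*y + 64; no integer root y with |y| ≤ 4.
  x = 4: f_y(4, y) = -6*y**2 + 14*y + 90; no integer root y with |y| ≤ 4.
Only singular point on the grid: (-3, 1).
Classify: substitute x = -3 + u, y = 1 + v and expand: f = u**3 + 2*u**2*v - 2*v**3 + v**2.
No constant or linear terms (consistent with a singular point). Quadratic part: v**2. Cubic part: u**3 + 2*u**2*v - 2*v**3.
The quadratic part v**2 is a perfect square, so there is a single (double) tangent line v = 0, i.e. y = 1. Restricting the cubic part to that line (v = 0) leaves u**3 ≠ 0, so f is not divisible by v and the branch is v² ≈ -u**3 to lowest order — this is a cusp.
Classification: cusp.


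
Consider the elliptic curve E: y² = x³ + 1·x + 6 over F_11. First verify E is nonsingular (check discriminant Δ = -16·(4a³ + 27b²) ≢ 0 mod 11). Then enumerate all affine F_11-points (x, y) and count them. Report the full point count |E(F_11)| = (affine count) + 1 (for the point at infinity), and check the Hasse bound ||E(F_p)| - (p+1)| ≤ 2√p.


Affine points = {(2, 4), (2, 7), (3, 5), (3, 6), (5, 2), (5, 9), (7, 2), (7, 9), (8, 3), (8, 8), (10, 2), (10, 9)}; affine count = 12; |E(F_11)| = 13.

Discriminant check: Δ ∝ 4a³ + 27b² = 4·1³ + 27·6² = 4·1 + 27·36 ≡ 8 (mod 11). Nonzero ⇒ E is nonsingular.
For each x ∈ F_11, compute rhs = x³ + 1·x + 6 mod 11, then count y ∈ F_11 with y² ≡ rhs.
  x = 0: rhs = 6, matching y values: none (0 points).
  x = 1: rhs = 8, matching y values: none (0 points).
  x = 2: rhs = 5, matching y values: 4, 7 (2 points).
  x = 3: rhs = 3, matching y values: 5, 6 (2 points).
  x = 4: rhs = 8, matching y values: none (0 points).
  x = 5: rhs = 4, matching y values: 2, 9 (2 points).
  x = 6: rhs = 8, matching y values: none (0 points).
  x = 7: rhs = 4, matching y values: 2, 9 (2 points).
  x = 8: rhs = 9, matching y values: 3, 8 (2 points).
  x = 9: rhs = 7, matching y values: none (0 points).
  x = 10: rhs = 4, matching y values: 2, 9 (2 points).
Total affine count: 12.
Full point count |E(F_11)| = 12 + 1 = 13.
Hasse bound: |13 − (11+1)| = |1| = 1 ≤ 2√11 ≈ 6.6332 ✓.
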